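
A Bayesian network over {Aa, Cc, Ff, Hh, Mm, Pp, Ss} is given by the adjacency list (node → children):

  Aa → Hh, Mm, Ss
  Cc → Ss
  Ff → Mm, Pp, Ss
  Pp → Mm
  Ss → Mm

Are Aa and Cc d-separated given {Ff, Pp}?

Yes

There are 4 undirected paths between Aa and Cc; checking each against the conditioning set {Ff, Pp}:
  1. Aa → Mm ← Ff → Ss ← Cc — Mm:collider[blocks]; Ff:fork[blocks]; Ss:collider[blocks] ⇒ blocked
  2. Aa → Mm ← Pp ← Ff → Ss ← Cc — Mm:collider[blocks]; Pp:chain[blocks]; Ff:fork[blocks]; Ss:collider[blocks] ⇒ blocked
  3. Aa → Mm ← Ss ← Cc — Mm:collider[blocks]; Ss:chain[open] ⇒ blocked
  4. Aa → Ss ← Cc — Ss:collider[blocks] ⇒ blocked
Since every path is blocked, d-separation holds.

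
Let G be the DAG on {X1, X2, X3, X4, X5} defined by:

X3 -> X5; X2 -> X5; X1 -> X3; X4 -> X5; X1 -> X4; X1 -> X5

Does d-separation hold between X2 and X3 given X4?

There are 3 undirected paths between X2 and X3; checking each against the conditioning set {X4}:
  1. X2 → X5 ← X4 ← X1 → X3 — X5:collider[blocks]; X4:chain[blocks]; X1:fork[open] ⇒ blocked
  2. X2 → X5 ← X1 → X3 — X5:collider[blocks]; X1:fork[open] ⇒ blocked
  3. X2 → X5 ← X3 — X5:collider[blocks] ⇒ blocked
Since every path is blocked, d-separation holds.

Yes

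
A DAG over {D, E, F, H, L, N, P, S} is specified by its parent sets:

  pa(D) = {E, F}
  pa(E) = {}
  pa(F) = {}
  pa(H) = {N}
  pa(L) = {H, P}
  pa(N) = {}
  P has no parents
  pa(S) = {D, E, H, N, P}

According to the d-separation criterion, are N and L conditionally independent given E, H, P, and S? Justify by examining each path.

We examine all 4 paths between N and L:
Path 1: N → S ← H → L
  H is a fork here and H is conditioned on, so the path is blocked at H.
Path 2: N → S ← P → L
  P is a fork here and P is conditioned on, so the path is blocked at P.
Path 3: N → H → S ← P → L
  H is a chain here and H is conditioned on, so the path is blocked at H.
Path 4: N → H → L
  H is a chain here and H is conditioned on, so the path is blocked at H.
Since every path is blocked, d-separation holds.

Yes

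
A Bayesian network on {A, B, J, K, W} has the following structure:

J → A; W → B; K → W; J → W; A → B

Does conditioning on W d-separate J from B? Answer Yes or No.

Enumerating the 2 paths from J to B and testing each for blocking by {W}:
Path 1: J → A → B
  A is a chain and A is not conditioned on — no node blocks this path, so it is active.
Path 2: J → W → B
  W is a chain here and W is conditioned on, so the path is blocked at W.
Because an active path exists, J and B are not d-separated.

No — J and B are not d-separated given {W}.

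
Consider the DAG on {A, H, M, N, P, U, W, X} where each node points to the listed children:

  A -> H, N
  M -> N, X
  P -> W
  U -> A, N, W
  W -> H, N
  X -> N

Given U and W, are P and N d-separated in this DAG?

Yes — P and N are d-separated given {U, W}.

5 paths connect P and N; each must be blocked for d-separation to hold:
  1. P → W → H ← A ← U → N — W:chain[blocks]; H:collider[blocks]; A:chain[open]; U:fork[blocks] ⇒ blocked
  2. P → W → H ← A → N — W:chain[blocks]; H:collider[blocks]; A:fork[open] ⇒ blocked
  3. P → W ← U → N — W:collider[open]; U:fork[blocks] ⇒ blocked
  4. P → W ← U → A → N — W:collider[open]; U:fork[blocks]; A:chain[open] ⇒ blocked
  5. P → W → N — W:chain[blocks] ⇒ blocked
Every path is blocked, so P and N are d-separated given {U, W}.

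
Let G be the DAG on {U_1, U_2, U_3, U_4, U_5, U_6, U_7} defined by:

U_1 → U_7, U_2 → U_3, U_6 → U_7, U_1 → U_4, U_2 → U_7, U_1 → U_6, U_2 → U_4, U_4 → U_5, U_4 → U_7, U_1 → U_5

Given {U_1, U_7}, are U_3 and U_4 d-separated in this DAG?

No

We examine all 6 paths between U_3 and U_4:
Path 1: U_3 ← U_2 → U_7 ← U_1 → U_5 ← U_4
  U_1 is a fork here and U_1 is conditioned on, so the path is blocked at U_1.
Path 2: U_3 ← U_2 → U_7 ← U_1 → U_4
  U_1 is a fork here and U_1 is conditioned on, so the path is blocked at U_1.
Path 3: U_3 ← U_2 → U_7 ← U_4
  U_2 is a fork and U_2 is not conditioned on; U_7 is a collider and U_7 is conditioned on, which opens it — no node blocks this path, so it is active.
Path 4: U_3 ← U_2 → U_7 ← U_6 ← U_1 → U_5 ← U_4
  U_1 is a fork here and U_1 is conditioned on, so the path is blocked at U_1.
Path 5: U_3 ← U_2 → U_7 ← U_6 ← U_1 → U_4
  U_1 is a fork here and U_1 is conditioned on, so the path is blocked at U_1.
Path 6: U_3 ← U_2 → U_4
  U_2 is a fork and U_2 is not conditioned on — no node blocks this path, so it is active.
Because an active path exists, U_3 and U_4 are not d-separated.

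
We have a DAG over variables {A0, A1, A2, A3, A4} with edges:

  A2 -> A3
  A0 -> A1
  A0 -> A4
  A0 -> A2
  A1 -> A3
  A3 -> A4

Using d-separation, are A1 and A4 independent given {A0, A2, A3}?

Yes

We examine all 4 paths between A1 and A4:
Path 1: A1 → A3 → A4
  A3 is a chain here and A3 is conditioned on, so the path is blocked at A3.
Path 2: A1 → A3 ← A2 ← A0 → A4
  A2 is a chain here and A2 is conditioned on, so the path is blocked at A2.
Path 3: A1 ← A0 → A4
  A0 is a fork here and A0 is conditioned on, so the path is blocked at A0.
Path 4: A1 ← A0 → A2 → A3 → A4
  A0 is a fork here and A0 is conditioned on, so the path is blocked at A0.
Since every path is blocked, d-separation holds.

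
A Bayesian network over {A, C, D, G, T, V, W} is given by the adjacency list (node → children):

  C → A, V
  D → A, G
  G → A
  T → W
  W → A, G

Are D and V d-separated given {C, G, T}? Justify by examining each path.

There are 3 undirected paths between D and V; checking each against the conditioning set {C, G, T}:
  1. D → G → A ← C → V — G:chain[blocks]; A:collider[blocks]; C:fork[blocks] ⇒ blocked
  2. D → G ← W → A ← C → V — G:collider[open]; W:fork[open]; A:collider[blocks]; C:fork[blocks] ⇒ blocked
  3. D → A ← C → V — A:collider[blocks]; C:fork[blocks] ⇒ blocked
All paths are blocked; D ⊥ V | {C, G, T} holds.

Yes — D and V are d-separated given {C, G, T}.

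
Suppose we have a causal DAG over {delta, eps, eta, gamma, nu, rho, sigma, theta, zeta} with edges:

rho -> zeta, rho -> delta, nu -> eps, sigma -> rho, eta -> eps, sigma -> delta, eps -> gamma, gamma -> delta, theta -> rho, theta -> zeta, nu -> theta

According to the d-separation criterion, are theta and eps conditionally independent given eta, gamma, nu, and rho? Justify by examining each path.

Yes

Enumerating the 5 paths from theta to eps and testing each for blocking by {eta, gamma, nu, rho}:
Path 1: theta ← nu → eps
  nu is a fork here and nu is conditioned on, so the path is blocked at nu.
Path 2: theta → zeta ← rho ← sigma → delta ← gamma ← eps
  zeta is a collider here and neither zeta nor any of its descendants is conditioned on, so the collider stays closed — the path is blocked at zeta.
Path 3: theta → zeta ← rho → delta ← gamma ← eps
  zeta is a collider here and neither zeta nor any of its descendants is conditioned on, so the collider stays closed — the path is blocked at zeta.
Path 4: theta → rho ← sigma → delta ← gamma ← eps
  delta is a collider here and neither delta nor any of its descendants is conditioned on, so the collider stays closed — the path is blocked at delta.
Path 5: theta → rho → delta ← gamma ← eps
  rho is a chain here and rho is conditioned on, so the path is blocked at rho.
Every path is blocked, so theta and eps are d-separated given {eta, gamma, nu, rho}.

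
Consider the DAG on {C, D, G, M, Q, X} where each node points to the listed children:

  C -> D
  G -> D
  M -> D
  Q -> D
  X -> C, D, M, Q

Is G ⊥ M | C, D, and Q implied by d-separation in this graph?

4 paths connect G and M; each must be blocked for d-separation to hold:
Path 1: G → D ← M
  D is a collider and D is conditioned on, which opens it — no node blocks this path, so it is active.
Path 2: G → D ← X → M
  D is a collider and D is conditioned on, which opens it; X is a fork and X is not conditioned on — no node blocks this path, so it is active.
Path 3: G → D ← Q ← X → M
  Q is a chain here and Q is conditioned on, so the path is blocked at Q.
Path 4: G → D ← C ← X → M
  C is a chain here and C is conditioned on, so the path is blocked at C.
Because an active path exists, G and M are not d-separated.

No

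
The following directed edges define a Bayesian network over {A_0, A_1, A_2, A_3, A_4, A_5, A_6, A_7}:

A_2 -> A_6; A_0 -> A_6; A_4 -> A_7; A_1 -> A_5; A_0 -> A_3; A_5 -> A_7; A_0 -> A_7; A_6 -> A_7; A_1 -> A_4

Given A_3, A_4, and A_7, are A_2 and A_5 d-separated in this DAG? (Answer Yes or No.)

No

We examine all 4 paths between A_2 and A_5:
Path 1: A_2 → A_6 ← A_0 → A_7 ← A_4 ← A_1 → A_5
  A_4 is a chain here and A_4 is conditioned on, so the path is blocked at A_4.
Path 2: A_2 → A_6 ← A_0 → A_7 ← A_5
  A_6 is a collider and its descendant A_7 is conditioned on, which opens it; A_0 is a fork and A_0 is not conditioned on; A_7 is a collider and A_7 is conditioned on, which opens it — no node blocks this path, so it is active.
Path 3: A_2 → A_6 → A_7 ← A_4 ← A_1 → A_5
  A_4 is a chain here and A_4 is conditioned on, so the path is blocked at A_4.
Path 4: A_2 → A_6 → A_7 ← A_5
  A_6 is a chain and A_6 is not conditioned on; A_7 is a collider and A_7 is conditioned on, which opens it — no node blocks this path, so it is active.
Because an active path exists, A_2 and A_5 are not d-separated.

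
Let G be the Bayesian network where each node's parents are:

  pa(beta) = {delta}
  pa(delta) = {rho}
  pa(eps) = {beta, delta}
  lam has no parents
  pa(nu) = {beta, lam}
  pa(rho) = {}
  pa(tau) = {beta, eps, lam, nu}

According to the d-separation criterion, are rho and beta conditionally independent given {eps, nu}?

There are 5 undirected paths between rho and beta; checking each against the conditioning set {eps, nu}:
Path 1: rho → delta → eps → tau ← nu ← beta
  eps is a chain here and eps is conditioned on, so the path is blocked at eps.
Path 2: rho → delta → eps → tau ← beta
  eps is a chain here and eps is conditioned on, so the path is blocked at eps.
Path 3: rho → delta → eps → tau ← lam → nu ← beta
  eps is a chain here and eps is conditioned on, so the path is blocked at eps.
Path 4: rho → delta → eps ← beta
  delta is a chain and delta is not conditioned on; eps is a collider and eps is conditioned on, which opens it — no node blocks this path, so it is active.
Path 5: rho → delta → beta
  delta is a chain and delta is not conditioned on — no node blocks this path, so it is active.
Since the path rho → delta → eps ← beta is active, rho and beta are not d-separated given {eps, nu}.

No — rho and beta are not d-separated given {eps, nu}.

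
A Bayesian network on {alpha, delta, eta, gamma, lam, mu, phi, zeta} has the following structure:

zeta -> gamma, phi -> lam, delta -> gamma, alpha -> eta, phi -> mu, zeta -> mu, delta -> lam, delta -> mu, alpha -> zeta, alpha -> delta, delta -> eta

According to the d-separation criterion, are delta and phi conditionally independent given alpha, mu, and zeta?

No — delta and phi are not d-separated given {alpha, mu, zeta}.

We examine all 5 paths between delta and phi:
Path 1: delta ← alpha → zeta → mu ← phi
  alpha is a fork here and alpha is conditioned on, so the path is blocked at alpha.
Path 2: delta → mu ← phi
  mu is a collider and mu is conditioned on, which opens it — no node blocks this path, so it is active.
Path 3: delta → eta ← alpha → zeta → mu ← phi
  eta is a collider here and neither eta nor any of its descendants is conditioned on, so the collider stays closed — the path is blocked at eta.
Path 4: delta → gamma ← zeta → mu ← phi
  gamma is a collider here and neither gamma nor any of its descendants is conditioned on, so the collider stays closed — the path is blocked at gamma.
Path 5: delta → lam ← phi
  lam is a collider here and neither lam nor any of its descendants is conditioned on, so the collider stays closed — the path is blocked at lam.
Since the path delta → mu ← phi is active, delta and phi are not d-separated given {alpha, mu, zeta}.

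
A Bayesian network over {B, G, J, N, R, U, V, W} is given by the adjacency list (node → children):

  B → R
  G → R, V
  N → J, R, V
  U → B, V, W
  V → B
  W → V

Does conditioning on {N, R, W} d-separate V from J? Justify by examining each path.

Yes — V and J are d-separated given {N, R, W}.

There are 5 undirected paths between V and J; checking each against the conditioning set {N, R, W}:
Path 1: V ← G → R ← N → J
  N is a fork here and N is conditioned on, so the path is blocked at N.
Path 2: V ← N → J
  N is a fork here and N is conditioned on, so the path is blocked at N.
Path 3: V → B → R ← N → J
  N is a fork here and N is conditioned on, so the path is blocked at N.
Path 4: V ← U → B → R ← N → J
  N is a fork here and N is conditioned on, so the path is blocked at N.
Path 5: V ← W ← U → B → R ← N → J
  W is a chain here and W is conditioned on, so the path is blocked at W.
Since every path is blocked, d-separation holds.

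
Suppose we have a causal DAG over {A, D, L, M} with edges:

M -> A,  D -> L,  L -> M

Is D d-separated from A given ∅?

There is one path between D and A:
  1. D → L → M → A — L:chain[open]; M:chain[open] ⇒ active
At least one path is unblocked, so d-separation fails.

No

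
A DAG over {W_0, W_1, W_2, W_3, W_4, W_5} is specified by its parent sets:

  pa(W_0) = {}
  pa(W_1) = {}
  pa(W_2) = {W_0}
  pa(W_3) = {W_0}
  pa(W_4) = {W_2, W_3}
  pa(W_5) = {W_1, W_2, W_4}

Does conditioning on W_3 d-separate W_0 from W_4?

Enumerating the 3 paths from W_0 to W_4 and testing each for blocking by {W_3}:
Path 1: W_0 → W_2 → W_5 ← W_4
  W_5 is a collider here and neither W_5 nor any of its descendants is conditioned on, so the collider stays closed — the path is blocked at W_5.
Path 2: W_0 → W_2 → W_4
  W_2 is a chain and W_2 is not conditioned on — no node blocks this path, so it is active.
Path 3: W_0 → W_3 → W_4
  W_3 is a chain here and W_3 is conditioned on, so the path is blocked at W_3.
At least one path is unblocked, so d-separation fails.

No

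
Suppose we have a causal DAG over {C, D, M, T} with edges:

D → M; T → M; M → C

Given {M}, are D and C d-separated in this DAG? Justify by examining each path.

Yes — D and C are d-separated given {M}.

There is one path between D and C:
Path 1: D → M → C
  M is a chain here and M is conditioned on, so the path is blocked at M.
Every path is blocked, so D and C are d-separated given {M}.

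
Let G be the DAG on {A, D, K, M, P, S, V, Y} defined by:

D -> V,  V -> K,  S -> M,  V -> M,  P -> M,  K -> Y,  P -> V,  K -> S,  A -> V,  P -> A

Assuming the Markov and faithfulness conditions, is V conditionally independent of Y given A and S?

4 paths connect V and Y; each must be blocked for d-separation to hold:
Path 1: V ← A ← P → M ← S ← K → Y
  A is a chain here and A is conditioned on, so the path is blocked at A.
Path 2: V → K → Y
  K is a chain and K is not conditioned on — no node blocks this path, so it is active.
Path 3: V → M ← S ← K → Y
  M is a collider here and neither M nor any of its descendants is conditioned on, so the collider stays closed — the path is blocked at M.
Path 4: V ← P → M ← S ← K → Y
  M is a collider here and neither M nor any of its descendants is conditioned on, so the collider stays closed — the path is blocked at M.
Because an active path exists, V and Y are not d-separated.

No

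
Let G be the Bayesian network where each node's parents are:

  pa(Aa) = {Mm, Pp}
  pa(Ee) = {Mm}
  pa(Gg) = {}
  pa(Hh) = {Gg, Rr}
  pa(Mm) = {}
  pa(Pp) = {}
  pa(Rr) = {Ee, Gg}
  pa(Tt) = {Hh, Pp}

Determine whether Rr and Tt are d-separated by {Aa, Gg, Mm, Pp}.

No

Enumerating the 3 paths from Rr to Tt and testing each for blocking by {Aa, Gg, Mm, Pp}:
  1. Rr ← Gg → Hh → Tt — Gg:fork[blocks]; Hh:chain[open] ⇒ blocked
  2. Rr → Hh → Tt — Hh:chain[open] ⇒ active
  3. Rr ← Ee ← Mm → Aa ← Pp → Tt — Ee:chain[open]; Mm:fork[blocks]; Aa:collider[open]; Pp:fork[blocks] ⇒ blocked
Since the path Rr → Hh → Tt is active, Rr and Tt are not d-separated given {Aa, Gg, Mm, Pp}.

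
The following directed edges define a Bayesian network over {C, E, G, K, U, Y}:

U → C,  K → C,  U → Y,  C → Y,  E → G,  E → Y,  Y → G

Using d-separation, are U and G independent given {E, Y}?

Yes

There are 4 undirected paths between U and G; checking each against the conditioning set {E, Y}:
  1. U → Y ← E → G — Y:collider[open]; E:fork[blocks] ⇒ blocked
  2. U → Y → G — Y:chain[blocks] ⇒ blocked
  3. U → C → Y ← E → G — C:chain[open]; Y:collider[open]; E:fork[blocks] ⇒ blocked
  4. U → C → Y → G — C:chain[open]; Y:chain[blocks] ⇒ blocked
Since every path is blocked, d-separation holds.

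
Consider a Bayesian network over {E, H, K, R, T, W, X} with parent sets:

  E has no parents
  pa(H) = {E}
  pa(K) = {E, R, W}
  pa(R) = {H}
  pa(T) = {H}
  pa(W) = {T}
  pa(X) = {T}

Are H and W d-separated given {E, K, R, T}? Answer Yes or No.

Yes — H and W are d-separated given {E, K, R, T}.

3 paths connect H and W; each must be blocked for d-separation to hold:
  1. H ← E → K ← W — E:fork[blocks]; K:collider[open] ⇒ blocked
  2. H → T → W — T:chain[blocks] ⇒ blocked
  3. H → R → K ← W — R:chain[blocks]; K:collider[open] ⇒ blocked
Since every path is blocked, d-separation holds.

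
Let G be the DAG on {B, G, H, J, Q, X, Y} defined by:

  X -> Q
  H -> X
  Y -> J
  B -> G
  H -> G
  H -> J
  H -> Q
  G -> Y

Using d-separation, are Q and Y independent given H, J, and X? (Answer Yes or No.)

There are 4 undirected paths between Q and Y; checking each against the conditioning set {H, J, X}:
  1. Q ← H → G → Y — H:fork[blocks]; G:chain[open] ⇒ blocked
  2. Q ← H → J ← Y — H:fork[blocks]; J:collider[open] ⇒ blocked
  3. Q ← X ← H → G → Y — X:chain[blocks]; H:fork[blocks]; G:chain[open] ⇒ blocked
  4. Q ← X ← H → J ← Y — X:chain[blocks]; H:fork[blocks]; J:collider[open] ⇒ blocked
Since every path is blocked, d-separation holds.

Yes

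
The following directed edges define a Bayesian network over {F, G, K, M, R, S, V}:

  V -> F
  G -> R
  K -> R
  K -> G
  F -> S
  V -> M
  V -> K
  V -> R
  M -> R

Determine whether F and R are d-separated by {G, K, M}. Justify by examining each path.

4 paths connect F and R; each must be blocked for d-separation to hold:
  1. F ← V → R — V:fork[open] ⇒ active
  2. F ← V → M → R — V:fork[open]; M:chain[blocks] ⇒ blocked
  3. F ← V → K → G → R — V:fork[open]; K:chain[blocks]; G:chain[blocks] ⇒ blocked
  4. F ← V → K → R — V:fork[open]; K:chain[blocks] ⇒ blocked
At least one path is unblocked, so d-separation fails.

No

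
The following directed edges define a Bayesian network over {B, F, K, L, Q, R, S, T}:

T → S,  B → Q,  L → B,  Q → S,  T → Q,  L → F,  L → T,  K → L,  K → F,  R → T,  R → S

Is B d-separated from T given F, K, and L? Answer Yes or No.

Yes

Enumerating the 4 paths from B to T and testing each for blocking by {F, K, L}:
Path 1: B ← L → T
  L is a fork here and L is conditioned on, so the path is blocked at L.
Path 2: B → Q ← T
  Q is a collider here and neither Q nor any of its descendants is conditioned on, so the collider stays closed — the path is blocked at Q.
Path 3: B → Q → S ← T
  S is a collider here and neither S nor any of its descendants is conditioned on, so the collider stays closed — the path is blocked at S.
Path 4: B → Q → S ← R → T
  S is a collider here and neither S nor any of its descendants is conditioned on, so the collider stays closed — the path is blocked at S.
Since every path is blocked, d-separation holds.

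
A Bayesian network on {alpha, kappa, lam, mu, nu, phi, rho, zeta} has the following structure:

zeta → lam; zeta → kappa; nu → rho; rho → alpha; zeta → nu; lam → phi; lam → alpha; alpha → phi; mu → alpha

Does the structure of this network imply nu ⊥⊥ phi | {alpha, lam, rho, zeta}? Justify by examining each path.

Yes

There are 4 undirected paths between nu and phi; checking each against the conditioning set {alpha, lam, rho, zeta}:
  1. nu → rho → alpha ← lam → phi — rho:chain[blocks]; alpha:collider[open]; lam:fork[blocks] ⇒ blocked
  2. nu → rho → alpha → phi — rho:chain[blocks]; alpha:chain[blocks] ⇒ blocked
  3. nu ← zeta → lam → alpha → phi — zeta:fork[blocks]; lam:chain[blocks]; alpha:chain[blocks] ⇒ blocked
  4. nu ← zeta → lam → phi — zeta:fork[blocks]; lam:chain[blocks] ⇒ blocked
Since every path is blocked, d-separation holds.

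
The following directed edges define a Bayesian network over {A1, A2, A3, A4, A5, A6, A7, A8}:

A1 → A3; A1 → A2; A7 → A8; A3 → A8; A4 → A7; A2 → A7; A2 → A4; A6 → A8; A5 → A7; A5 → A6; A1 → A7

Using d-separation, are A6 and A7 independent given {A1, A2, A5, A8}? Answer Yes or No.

5 paths connect A6 and A7; each must be blocked for d-separation to hold:
Path 1: A6 ← A5 → A7
  A5 is a fork here and A5 is conditioned on, so the path is blocked at A5.
Path 2: A6 → A8 ← A7
  A8 is a collider and A8 is conditioned on, which opens it — no node blocks this path, so it is active.
Path 3: A6 → A8 ← A3 ← A1 → A7
  A1 is a fork here and A1 is conditioned on, so the path is blocked at A1.
Path 4: A6 → A8 ← A3 ← A1 → A2 → A4 → A7
  A1 is a fork here and A1 is conditioned on, so the path is blocked at A1.
Path 5: A6 → A8 ← A3 ← A1 → A2 → A7
  A1 is a fork here and A1 is conditioned on, so the path is blocked at A1.
At least one path is unblocked, so d-separation fails.

No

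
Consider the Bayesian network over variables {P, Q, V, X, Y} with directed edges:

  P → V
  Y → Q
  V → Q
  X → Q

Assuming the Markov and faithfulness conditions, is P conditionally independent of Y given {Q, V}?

Yes

Only one path connects P and Y:
Path 1: P → V → Q ← Y
  V is a chain here and V is conditioned on, so the path is blocked at V.
Every path is blocked, so P and Y are d-separated given {Q, V}.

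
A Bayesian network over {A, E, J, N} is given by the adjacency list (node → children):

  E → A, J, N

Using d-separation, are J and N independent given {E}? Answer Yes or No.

There is one path between J and N:
  1. J ← E → N — E:fork[blocks] ⇒ blocked
Every path is blocked, so J and N are d-separated given {E}.

Yes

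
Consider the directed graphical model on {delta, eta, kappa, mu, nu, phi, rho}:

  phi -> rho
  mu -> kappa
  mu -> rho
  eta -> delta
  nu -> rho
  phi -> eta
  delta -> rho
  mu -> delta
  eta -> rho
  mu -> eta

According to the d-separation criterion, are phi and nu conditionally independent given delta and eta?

6 paths connect phi and nu; each must be blocked for d-separation to hold:
  1. phi → rho ← nu — rho:collider[blocks] ⇒ blocked
  2. phi → eta → rho ← nu — eta:chain[blocks]; rho:collider[blocks] ⇒ blocked
  3. phi → eta ← mu → rho ← nu — eta:collider[open]; mu:fork[open]; rho:collider[blocks] ⇒ blocked
  4. phi → eta ← mu → delta → rho ← nu — eta:collider[open]; mu:fork[open]; delta:chain[blocks]; rho:collider[blocks] ⇒ blocked
  5. phi → eta → delta → rho ← nu — eta:chain[blocks]; delta:chain[blocks]; rho:collider[blocks] ⇒ blocked
  6. phi → eta → delta ← mu → rho ← nu — eta:chain[blocks]; delta:collider[open]; mu:fork[open]; rho:collider[blocks] ⇒ blocked
Every path is blocked, so phi and nu are d-separated given {delta, eta}.

Yes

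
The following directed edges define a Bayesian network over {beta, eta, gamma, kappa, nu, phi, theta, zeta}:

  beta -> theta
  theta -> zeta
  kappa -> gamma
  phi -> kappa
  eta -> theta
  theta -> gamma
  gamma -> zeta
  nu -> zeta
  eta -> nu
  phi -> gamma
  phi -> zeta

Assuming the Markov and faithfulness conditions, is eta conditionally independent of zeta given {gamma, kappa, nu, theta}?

5 paths connect eta and zeta; each must be blocked for d-separation to hold:
Path 1: eta → nu → zeta
  nu is a chain here and nu is conditioned on, so the path is blocked at nu.
Path 2: eta → theta → gamma → zeta
  theta is a chain here and theta is conditioned on, so the path is blocked at theta.
Path 3: eta → theta → gamma ← phi → zeta
  theta is a chain here and theta is conditioned on, so the path is blocked at theta.
Path 4: eta → theta → gamma ← kappa ← phi → zeta
  theta is a chain here and theta is conditioned on, so the path is blocked at theta.
Path 5: eta → theta → zeta
  theta is a chain here and theta is conditioned on, so the path is blocked at theta.
All paths are blocked; eta ⊥ zeta | {gamma, kappa, nu, theta} holds.

Yes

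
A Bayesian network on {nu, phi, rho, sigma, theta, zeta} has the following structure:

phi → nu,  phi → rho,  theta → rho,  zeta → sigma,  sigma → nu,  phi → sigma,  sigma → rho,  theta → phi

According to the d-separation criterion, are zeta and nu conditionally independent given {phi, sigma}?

Yes — zeta and nu are d-separated given {phi, sigma}.

4 paths connect zeta and nu; each must be blocked for d-separation to hold:
  1. zeta → sigma → rho ← theta → phi → nu — sigma:chain[blocks]; rho:collider[blocks]; theta:fork[open]; phi:chain[blocks] ⇒ blocked
  2. zeta → sigma → rho ← phi → nu — sigma:chain[blocks]; rho:collider[blocks]; phi:fork[blocks] ⇒ blocked
  3. zeta → sigma ← phi → nu — sigma:collider[open]; phi:fork[blocks] ⇒ blocked
  4. zeta → sigma → nu — sigma:chain[blocks] ⇒ blocked
Since every path is blocked, d-separation holds.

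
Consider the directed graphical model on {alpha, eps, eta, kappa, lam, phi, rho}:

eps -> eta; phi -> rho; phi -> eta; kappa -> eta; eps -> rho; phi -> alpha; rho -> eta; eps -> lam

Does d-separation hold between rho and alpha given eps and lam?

No — rho and alpha are not d-separated given {eps, lam}.

3 paths connect rho and alpha; each must be blocked for d-separation to hold:
  1. rho ← phi → alpha — phi:fork[open] ⇒ active
  2. rho ← eps → eta ← phi → alpha — eps:fork[blocks]; eta:collider[blocks]; phi:fork[open] ⇒ blocked
  3. rho → eta ← phi → alpha — eta:collider[blocks]; phi:fork[open] ⇒ blocked
Because an active path exists, rho and alpha are not d-separated.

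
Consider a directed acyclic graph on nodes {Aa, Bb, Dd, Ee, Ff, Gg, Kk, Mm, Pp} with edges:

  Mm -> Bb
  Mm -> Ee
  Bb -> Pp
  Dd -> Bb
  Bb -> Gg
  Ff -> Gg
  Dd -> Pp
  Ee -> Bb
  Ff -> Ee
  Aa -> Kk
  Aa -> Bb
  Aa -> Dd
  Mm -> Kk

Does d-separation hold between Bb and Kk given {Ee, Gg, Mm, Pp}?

No — Bb and Kk are not d-separated given {Ee, Gg, Mm, Pp}.

6 paths connect Bb and Kk; each must be blocked for d-separation to hold:
Path 1: Bb ← Dd ← Aa → Kk
  Dd is a chain and Dd is not conditioned on; Aa is a fork and Aa is not conditioned on — no node blocks this path, so it is active.
Path 2: Bb ← Mm → Kk
  Mm is a fork here and Mm is conditioned on, so the path is blocked at Mm.
Path 3: Bb ← Aa → Kk
  Aa is a fork and Aa is not conditioned on — no node blocks this path, so it is active.
Path 4: Bb → Pp ← Dd ← Aa → Kk
  Pp is a collider and Pp is conditioned on, which opens it; Dd is a chain and Dd is not conditioned on; Aa is a fork and Aa is not conditioned on — no node blocks this path, so it is active.
Path 5: Bb ← Ee ← Mm → Kk
  Ee is a chain here and Ee is conditioned on, so the path is blocked at Ee.
Path 6: Bb → Gg ← Ff → Ee ← Mm → Kk
  Mm is a fork here and Mm is conditioned on, so the path is blocked at Mm.
At least one path is unblocked, so d-separation fails.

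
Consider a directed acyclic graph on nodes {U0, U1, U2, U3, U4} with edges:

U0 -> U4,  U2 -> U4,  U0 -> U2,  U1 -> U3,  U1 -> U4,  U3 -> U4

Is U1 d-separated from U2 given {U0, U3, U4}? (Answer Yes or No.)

We examine all 4 paths between U1 and U2:
Path 1: U1 → U3 → U4 ← U0 → U2
  U3 is a chain here and U3 is conditioned on, so the path is blocked at U3.
Path 2: U1 → U3 → U4 ← U2
  U3 is a chain here and U3 is conditioned on, so the path is blocked at U3.
Path 3: U1 → U4 ← U0 → U2
  U0 is a fork here and U0 is conditioned on, so the path is blocked at U0.
Path 4: U1 → U4 ← U2
  U4 is a collider and U4 is conditioned on, which opens it — no node blocks this path, so it is active.
Because an active path exists, U1 and U2 are not d-separated.

No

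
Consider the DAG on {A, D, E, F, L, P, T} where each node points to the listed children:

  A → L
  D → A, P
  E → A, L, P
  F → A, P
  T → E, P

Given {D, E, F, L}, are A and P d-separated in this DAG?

Yes

There are 6 undirected paths between A and P; checking each against the conditioning set {D, E, F, L}:
Path 1: A ← D → P
  D is a fork here and D is conditioned on, so the path is blocked at D.
Path 2: A ← F → P
  F is a fork here and F is conditioned on, so the path is blocked at F.
Path 3: A ← E → P
  E is a fork here and E is conditioned on, so the path is blocked at E.
Path 4: A ← E ← T → P
  E is a chain here and E is conditioned on, so the path is blocked at E.
Path 5: A → L ← E → P
  E is a fork here and E is conditioned on, so the path is blocked at E.
Path 6: A → L ← E ← T → P
  E is a chain here and E is conditioned on, so the path is blocked at E.
All paths are blocked; A ⊥ P | {D, E, F, L} holds.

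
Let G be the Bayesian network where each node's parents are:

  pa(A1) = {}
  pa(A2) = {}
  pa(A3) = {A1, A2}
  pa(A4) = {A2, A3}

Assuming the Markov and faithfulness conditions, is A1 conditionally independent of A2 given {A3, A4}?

No

We examine all 2 paths between A1 and A2:
Path 1: A1 → A3 → A4 ← A2
  A3 is a chain here and A3 is conditioned on, so the path is blocked at A3.
Path 2: A1 → A3 ← A2
  A3 is a collider and A3 is conditioned on, which opens it — no node blocks this path, so it is active.
Because an active path exists, A1 and A2 are not d-separated.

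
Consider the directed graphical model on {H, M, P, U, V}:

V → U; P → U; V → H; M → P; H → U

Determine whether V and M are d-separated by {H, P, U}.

We examine all 2 paths between V and M:
Path 1: V → H → U ← P ← M
  H is a chain here and H is conditioned on, so the path is blocked at H.
Path 2: V → U ← P ← M
  P is a chain here and P is conditioned on, so the path is blocked at P.
All paths are blocked; V ⊥ M | {H, P, U} holds.

Yes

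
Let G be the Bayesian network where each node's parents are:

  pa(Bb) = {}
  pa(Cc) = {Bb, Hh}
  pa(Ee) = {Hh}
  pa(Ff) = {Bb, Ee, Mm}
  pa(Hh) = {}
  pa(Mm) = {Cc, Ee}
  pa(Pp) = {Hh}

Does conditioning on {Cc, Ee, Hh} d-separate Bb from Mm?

6 paths connect Bb and Mm; each must be blocked for d-separation to hold:
Path 1: Bb → Ff ← Mm
  Ff is a collider here and neither Ff nor any of its descendants is conditioned on, so the collider stays closed — the path is blocked at Ff.
Path 2: Bb → Ff ← Ee → Mm
  Ff is a collider here and neither Ff nor any of its descendants is conditioned on, so the collider stays closed — the path is blocked at Ff.
Path 3: Bb → Ff ← Ee ← Hh → Cc → Mm
  Ff is a collider here and neither Ff nor any of its descendants is conditioned on, so the collider stays closed — the path is blocked at Ff.
Path 4: Bb → Cc → Mm
  Cc is a chain here and Cc is conditioned on, so the path is blocked at Cc.
Path 5: Bb → Cc ← Hh → Ee → Mm
  Hh is a fork here and Hh is conditioned on, so the path is blocked at Hh.
Path 6: Bb → Cc ← Hh → Ee → Ff ← Mm
  Hh is a fork here and Hh is conditioned on, so the path is blocked at Hh.
Since every path is blocked, d-separation holds.

Yes — Bb and Mm are d-separated given {Cc, Ee, Hh}.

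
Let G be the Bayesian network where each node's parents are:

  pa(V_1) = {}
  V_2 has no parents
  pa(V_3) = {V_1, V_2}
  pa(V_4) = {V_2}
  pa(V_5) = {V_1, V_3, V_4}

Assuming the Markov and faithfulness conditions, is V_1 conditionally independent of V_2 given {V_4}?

4 paths connect V_1 and V_2; each must be blocked for d-separation to hold:
Path 1: V_1 → V_3 ← V_2
  V_3 is a collider here and neither V_3 nor any of its descendants is conditioned on, so the collider stays closed — the path is blocked at V_3.
Path 2: V_1 → V_3 → V_5 ← V_4 ← V_2
  V_5 is a collider here and neither V_5 nor any of its descendants is conditioned on, so the collider stays closed — the path is blocked at V_5.
Path 3: V_1 → V_5 ← V_3 ← V_2
  V_5 is a collider here and neither V_5 nor any of its descendants is conditioned on, so the collider stays closed — the path is blocked at V_5.
Path 4: V_1 → V_5 ← V_4 ← V_2
  V_5 is a collider here and neither V_5 nor any of its descendants is conditioned on, so the collider stays closed — the path is blocked at V_5.
Every path is blocked, so V_1 and V_2 are d-separated given {V_4}.

Yes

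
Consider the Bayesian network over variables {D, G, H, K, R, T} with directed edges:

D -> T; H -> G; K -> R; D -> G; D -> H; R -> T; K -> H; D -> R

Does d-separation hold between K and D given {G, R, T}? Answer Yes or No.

No

We examine all 4 paths between K and D:
  1. K → H → G ← D — H:chain[open]; G:collider[open] ⇒ active
  2. K → H ← D — H:collider[open] ⇒ active
  3. K → R → T ← D — R:chain[blocks]; T:collider[open] ⇒ blocked
  4. K → R ← D — R:collider[open] ⇒ active
Because an active path exists, K and D are not d-separated.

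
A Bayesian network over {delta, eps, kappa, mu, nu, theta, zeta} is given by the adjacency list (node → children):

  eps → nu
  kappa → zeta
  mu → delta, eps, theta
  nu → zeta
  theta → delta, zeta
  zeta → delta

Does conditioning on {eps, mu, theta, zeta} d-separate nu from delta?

We examine all 6 paths between nu and delta:
  1. nu → zeta → delta — zeta:chain[blocks] ⇒ blocked
  2. nu → zeta ← theta ← mu → delta — zeta:collider[open]; theta:chain[blocks]; mu:fork[blocks] ⇒ blocked
  3. nu → zeta ← theta → delta — zeta:collider[open]; theta:fork[blocks] ⇒ blocked
  4. nu ← eps ← mu → delta — eps:chain[blocks]; mu:fork[blocks] ⇒ blocked
  5. nu ← eps ← mu → theta → delta — eps:chain[blocks]; mu:fork[blocks]; theta:chain[blocks] ⇒ blocked
  6. nu ← eps ← mu → theta → zeta → delta — eps:chain[blocks]; mu:fork[blocks]; theta:chain[blocks]; zeta:chain[blocks] ⇒ blocked
Since every path is blocked, d-separation holds.

Yes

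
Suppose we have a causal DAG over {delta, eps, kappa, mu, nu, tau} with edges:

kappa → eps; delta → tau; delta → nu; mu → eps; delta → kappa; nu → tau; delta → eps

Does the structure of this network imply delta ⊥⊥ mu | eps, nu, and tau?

No

There are 2 undirected paths between delta and mu; checking each against the conditioning set {eps, nu, tau}:
Path 1: delta → eps ← mu
  eps is a collider and eps is conditioned on, which opens it — no node blocks this path, so it is active.
Path 2: delta → kappa → eps ← mu
  kappa is a chain and kappa is not conditioned on; eps is a collider and eps is conditioned on, which opens it — no node blocks this path, so it is active.
At least one path is unblocked, so d-separation fails.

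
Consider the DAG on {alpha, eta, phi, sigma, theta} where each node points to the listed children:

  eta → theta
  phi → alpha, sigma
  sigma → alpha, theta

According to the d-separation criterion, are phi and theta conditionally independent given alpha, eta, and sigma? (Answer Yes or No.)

Yes

Enumerating the 2 paths from phi to theta and testing each for blocking by {alpha, eta, sigma}:
Path 1: phi → sigma → theta
  sigma is a chain here and sigma is conditioned on, so the path is blocked at sigma.
Path 2: phi → alpha ← sigma → theta
  sigma is a fork here and sigma is conditioned on, so the path is blocked at sigma.
Every path is blocked, so phi and theta are d-separated given {alpha, eta, sigma}.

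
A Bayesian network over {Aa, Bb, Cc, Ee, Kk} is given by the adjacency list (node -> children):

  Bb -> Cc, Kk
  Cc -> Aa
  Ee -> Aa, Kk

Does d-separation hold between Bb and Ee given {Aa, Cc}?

There are 2 undirected paths between Bb and Ee; checking each against the conditioning set {Aa, Cc}:
Path 1: Bb → Kk ← Ee
  Kk is a collider here and neither Kk nor any of its descendants is conditioned on, so the collider stays closed — the path is blocked at Kk.
Path 2: Bb → Cc → Aa ← Ee
  Cc is a chain here and Cc is conditioned on, so the path is blocked at Cc.
Since every path is blocked, d-separation holds.

Yes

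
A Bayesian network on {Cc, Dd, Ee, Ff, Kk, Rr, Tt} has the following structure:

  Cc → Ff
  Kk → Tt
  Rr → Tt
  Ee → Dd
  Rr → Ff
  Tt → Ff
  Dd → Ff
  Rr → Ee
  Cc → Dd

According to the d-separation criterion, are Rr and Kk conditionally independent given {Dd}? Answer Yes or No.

There are 4 undirected paths between Rr and Kk; checking each against the conditioning set {Dd}:
  1. Rr → Ee → Dd ← Cc → Ff ← Tt ← Kk — Ee:chain[open]; Dd:collider[open]; Cc:fork[open]; Ff:collider[blocks]; Tt:chain[open] ⇒ blocked
  2. Rr → Ee → Dd → Ff ← Tt ← Kk — Ee:chain[open]; Dd:chain[blocks]; Ff:collider[blocks]; Tt:chain[open] ⇒ blocked
  3. Rr → Ff ← Tt ← Kk — Ff:collider[blocks]; Tt:chain[open] ⇒ blocked
  4. Rr → Tt ← Kk — Tt:collider[blocks] ⇒ blocked
All paths are blocked; Rr ⊥ Kk | {Dd} holds.

Yes — Rr and Kk are d-separated given {Dd}.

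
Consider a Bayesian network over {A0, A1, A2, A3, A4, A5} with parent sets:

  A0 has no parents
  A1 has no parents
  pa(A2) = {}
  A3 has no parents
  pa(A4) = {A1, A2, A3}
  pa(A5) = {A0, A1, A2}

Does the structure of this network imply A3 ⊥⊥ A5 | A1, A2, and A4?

Enumerating the 2 paths from A3 to A5 and testing each for blocking by {A1, A2, A4}:
Path 1: A3 → A4 ← A1 → A5
  A1 is a fork here and A1 is conditioned on, so the path is blocked at A1.
Path 2: A3 → A4 ← A2 → A5
  A2 is a fork here and A2 is conditioned on, so the path is blocked at A2.
Every path is blocked, so A3 and A5 are d-separated given {A1, A2, A4}.

Yes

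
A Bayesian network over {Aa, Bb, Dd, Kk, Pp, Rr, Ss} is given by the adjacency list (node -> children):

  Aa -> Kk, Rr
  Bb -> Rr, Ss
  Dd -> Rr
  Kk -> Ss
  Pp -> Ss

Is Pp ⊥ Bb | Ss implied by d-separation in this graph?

No

2 paths connect Pp and Bb; each must be blocked for d-separation to hold:
Path 1: Pp → Ss ← Kk ← Aa → Rr ← Bb
  Rr is a collider here and neither Rr nor any of its descendants is conditioned on, so the collider stays closed — the path is blocked at Rr.
Path 2: Pp → Ss ← Bb
  Ss is a collider and Ss is conditioned on, which opens it — no node blocks this path, so it is active.
Since the path Pp → Ss ← Bb is active, Pp and Bb are not d-separated given {Ss}.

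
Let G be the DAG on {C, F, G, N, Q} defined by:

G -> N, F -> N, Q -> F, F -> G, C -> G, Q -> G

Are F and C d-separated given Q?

Yes — F and C are d-separated given {Q}.

There are 3 undirected paths between F and C; checking each against the conditioning set {Q}:
Path 1: F → G ← C
  G is a collider here and neither G nor any of its descendants is conditioned on, so the collider stays closed — the path is blocked at G.
Path 2: F → N ← G ← C
  N is a collider here and neither N nor any of its descendants is conditioned on, so the collider stays closed — the path is blocked at N.
Path 3: F ← Q → G ← C
  Q is a fork here and Q is conditioned on, so the path is blocked at Q.
All paths are blocked; F ⊥ C | {Q} holds.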